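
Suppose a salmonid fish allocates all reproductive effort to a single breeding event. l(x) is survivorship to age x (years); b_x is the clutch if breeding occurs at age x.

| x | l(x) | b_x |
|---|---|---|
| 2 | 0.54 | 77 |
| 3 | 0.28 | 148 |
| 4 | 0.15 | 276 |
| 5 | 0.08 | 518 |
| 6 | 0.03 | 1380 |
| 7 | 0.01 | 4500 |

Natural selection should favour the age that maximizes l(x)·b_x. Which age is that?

Expected offspring if breeding at age x = l(x) × b_x:
  age 2: 0.54 × 77 = 41.580
  age 3: 0.28 × 148 = 41.440
  age 4: 0.15 × 276 = 41.400
  age 5: 0.08 × 518 = 41.440
  age 6: 0.03 × 1380 = 41.400
  age 7: 0.01 × 4500 = 45.000
Maximum at age 7 (45.000).

7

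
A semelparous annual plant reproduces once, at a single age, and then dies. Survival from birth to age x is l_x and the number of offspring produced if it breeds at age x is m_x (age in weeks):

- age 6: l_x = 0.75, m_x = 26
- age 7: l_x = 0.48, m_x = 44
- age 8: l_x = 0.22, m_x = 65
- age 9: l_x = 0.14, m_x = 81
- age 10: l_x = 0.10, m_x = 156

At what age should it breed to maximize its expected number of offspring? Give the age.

7

Expected offspring if breeding at age x = l_x × m_x:
  age 6: 0.75 × 26 = 19.500
  age 7: 0.48 × 44 = 21.120
  age 8: 0.22 × 65 = 14.300
  age 9: 0.14 × 81 = 11.340
  age 10: 0.10 × 156 = 15.600
Maximum at age 7 (21.120).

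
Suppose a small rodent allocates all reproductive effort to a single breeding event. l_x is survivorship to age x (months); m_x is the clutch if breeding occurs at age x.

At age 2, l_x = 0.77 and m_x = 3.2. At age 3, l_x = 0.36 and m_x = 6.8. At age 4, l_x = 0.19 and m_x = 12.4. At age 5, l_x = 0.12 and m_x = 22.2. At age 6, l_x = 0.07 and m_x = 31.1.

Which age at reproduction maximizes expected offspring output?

5

Expected offspring if breeding at age x = l_x × m_x:
  age 2: 0.77 × 3.2 = 2.464
  age 3: 0.36 × 6.8 = 2.448
  age 4: 0.19 × 12.4 = 2.356
  age 5: 0.12 × 22.2 = 2.664
  age 6: 0.07 × 31.1 = 2.177
Maximum at age 5 (2.664).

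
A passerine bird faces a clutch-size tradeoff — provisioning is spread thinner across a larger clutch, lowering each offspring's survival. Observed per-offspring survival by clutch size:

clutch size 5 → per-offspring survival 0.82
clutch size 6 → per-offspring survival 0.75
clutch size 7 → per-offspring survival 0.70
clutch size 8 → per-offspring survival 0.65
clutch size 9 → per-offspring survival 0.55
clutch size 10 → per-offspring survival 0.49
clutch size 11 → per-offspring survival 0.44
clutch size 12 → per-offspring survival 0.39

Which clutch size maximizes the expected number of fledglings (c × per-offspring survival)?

Expected fledglings = c × s(c):
  c=5: 5 × 0.82 = 4.100
  c=6: 6 × 0.75 = 4.500
  c=7: 7 × 0.70 = 4.900
  c=8: 8 × 0.65 = 5.200
  c=9: 9 × 0.55 = 4.950
  c=10: 10 × 0.49 = 4.900
  c=11: 11 × 0.44 = 4.840
  c=12: 12 × 0.39 = 4.680
Maximum at c = 8 (5.200 fledglings).

8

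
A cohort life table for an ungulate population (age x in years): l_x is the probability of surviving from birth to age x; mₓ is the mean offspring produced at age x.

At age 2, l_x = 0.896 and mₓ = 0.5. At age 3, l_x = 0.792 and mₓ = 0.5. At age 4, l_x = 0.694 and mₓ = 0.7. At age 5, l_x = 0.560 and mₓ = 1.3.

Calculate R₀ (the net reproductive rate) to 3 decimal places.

R₀ = Σ l_x mₓ:
  age 2: 0.896 × 0.5 = 0.4480
  age 3: 0.792 × 0.5 = 0.3960
  age 4: 0.694 × 0.7 = 0.4858
  age 5: 0.560 × 1.3 = 0.7280
R₀ = 0.4480 + 0.3960 + 0.4858 + 0.7280 = 2.0578

2.058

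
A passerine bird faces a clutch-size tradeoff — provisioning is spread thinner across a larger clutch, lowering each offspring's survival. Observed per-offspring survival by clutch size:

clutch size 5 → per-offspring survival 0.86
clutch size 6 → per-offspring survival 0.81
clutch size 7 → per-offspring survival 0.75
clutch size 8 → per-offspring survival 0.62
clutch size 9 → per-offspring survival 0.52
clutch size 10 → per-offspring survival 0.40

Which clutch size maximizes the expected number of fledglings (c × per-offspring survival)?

Expected fledglings = c × s(c):
  c=5: 5 × 0.86 = 4.300
  c=6: 6 × 0.81 = 4.860
  c=7: 7 × 0.75 = 5.250
  c=8: 8 × 0.62 = 4.960
  c=9: 9 × 0.52 = 4.680
  c=10: 10 × 0.40 = 4.000
Maximum at c = 7 (5.250 fledglings).

7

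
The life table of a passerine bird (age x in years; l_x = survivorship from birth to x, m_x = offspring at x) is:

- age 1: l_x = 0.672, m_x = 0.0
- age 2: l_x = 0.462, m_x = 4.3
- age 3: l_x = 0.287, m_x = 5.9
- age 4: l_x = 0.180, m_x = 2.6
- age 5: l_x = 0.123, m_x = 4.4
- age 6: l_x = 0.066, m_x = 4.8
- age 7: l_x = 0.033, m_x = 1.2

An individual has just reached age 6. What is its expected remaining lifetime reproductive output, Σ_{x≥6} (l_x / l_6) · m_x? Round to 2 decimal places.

l_6 = 0.066. Conditional survival from age 6 to x is l_x / l_6.
  x=6: (0.066/0.066) × 4.8 = 4.8000
  x=7: (0.033/0.066) × 1.2 = 0.6000
Sum = 4.8000 + 0.6000 = 5.4000

5.40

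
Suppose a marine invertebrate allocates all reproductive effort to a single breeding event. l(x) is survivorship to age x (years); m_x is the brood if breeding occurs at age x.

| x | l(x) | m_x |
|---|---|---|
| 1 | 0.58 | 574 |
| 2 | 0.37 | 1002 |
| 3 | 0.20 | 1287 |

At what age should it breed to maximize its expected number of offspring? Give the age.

2

Expected offspring if breeding at age x = l(x) × m_x:
  age 1: 0.58 × 574 = 332.920
  age 2: 0.37 × 1002 = 370.740
  age 3: 0.20 × 1287 = 257.400
Maximum at age 2 (370.740).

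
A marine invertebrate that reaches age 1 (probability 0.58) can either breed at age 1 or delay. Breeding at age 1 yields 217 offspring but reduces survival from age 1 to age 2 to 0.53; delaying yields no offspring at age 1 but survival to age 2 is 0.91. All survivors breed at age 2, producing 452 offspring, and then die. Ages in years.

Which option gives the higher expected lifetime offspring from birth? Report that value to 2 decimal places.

264.80

breed at age 1: R₀ = 0.58 × (217 + 0.53 × 452) = 0.58 × 456.5600 = 264.8048
delay to age 2: R₀ = 0.58 × (0.91 × 452) = 0.58 × 411.3200 = 238.5656
Higher: breed at age 1 (264.8048).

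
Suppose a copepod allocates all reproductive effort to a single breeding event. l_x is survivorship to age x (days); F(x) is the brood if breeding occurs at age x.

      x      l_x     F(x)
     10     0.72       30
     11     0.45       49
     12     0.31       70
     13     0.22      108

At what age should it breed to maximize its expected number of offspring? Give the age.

Expected offspring if breeding at age x = l_x × F(x):
  age 10: 0.72 × 30 = 21.600
  age 11: 0.45 × 49 = 22.050
  age 12: 0.31 × 70 = 21.700
  age 13: 0.22 × 108 = 23.760
Maximum at age 13 (23.760).

13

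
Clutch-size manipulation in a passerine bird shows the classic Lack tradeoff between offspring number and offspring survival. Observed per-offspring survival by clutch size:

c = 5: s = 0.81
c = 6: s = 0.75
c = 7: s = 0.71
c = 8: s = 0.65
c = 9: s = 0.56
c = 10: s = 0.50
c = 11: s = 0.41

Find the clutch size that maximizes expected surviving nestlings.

8

Expected surviving nestlings = c × s(c):
  c=5: 5 × 0.81 = 4.050
  c=6: 6 × 0.75 = 4.500
  c=7: 7 × 0.71 = 4.970
  c=8: 8 × 0.65 = 5.200
  c=9: 9 × 0.56 = 5.040
  c=10: 10 × 0.50 = 5.000
  c=11: 11 × 0.41 = 4.510
Maximum at c = 8 (5.200 surviving nestlings).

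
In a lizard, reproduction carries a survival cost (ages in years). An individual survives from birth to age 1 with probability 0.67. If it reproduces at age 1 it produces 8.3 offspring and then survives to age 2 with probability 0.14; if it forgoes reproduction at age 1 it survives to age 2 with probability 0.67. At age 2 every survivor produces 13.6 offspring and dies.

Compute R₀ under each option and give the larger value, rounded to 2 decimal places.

breed at age 1: R₀ = 0.67 × (8.3 + 0.14 × 13.6) = 0.67 × 10.2040 = 6.8367
delay to age 2: R₀ = 0.67 × (0.67 × 13.6) = 0.67 × 9.1120 = 6.1050
Higher: breed at age 1 (6.8367).

6.84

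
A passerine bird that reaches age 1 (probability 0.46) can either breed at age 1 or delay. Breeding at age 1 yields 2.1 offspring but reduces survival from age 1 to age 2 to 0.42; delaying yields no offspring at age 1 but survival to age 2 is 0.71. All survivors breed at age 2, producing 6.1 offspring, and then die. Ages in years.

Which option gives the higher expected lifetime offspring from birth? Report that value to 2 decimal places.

breed at age 1: R₀ = 0.46 × (2.1 + 0.42 × 6.1) = 0.46 × 4.6620 = 2.1445
delay to age 2: R₀ = 0.46 × (0.71 × 6.1) = 0.46 × 4.3310 = 1.9923
Higher: breed at age 1 (2.1445).

2.14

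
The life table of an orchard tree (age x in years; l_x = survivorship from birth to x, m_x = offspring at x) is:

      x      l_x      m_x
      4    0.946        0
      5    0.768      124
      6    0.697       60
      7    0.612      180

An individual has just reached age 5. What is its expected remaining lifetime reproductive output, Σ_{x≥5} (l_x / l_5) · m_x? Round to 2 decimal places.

l_5 = 0.768. Conditional survival from age 5 to x is l_x / l_5.
  x=5: (0.768/0.768) × 124 = 124.0000
  x=6: (0.697/0.768) × 60 = 54.4531
  x=7: (0.612/0.768) × 180 = 143.4375
Sum = 124.0000 + 54.4531 + 143.4375 = 321.8906

321.89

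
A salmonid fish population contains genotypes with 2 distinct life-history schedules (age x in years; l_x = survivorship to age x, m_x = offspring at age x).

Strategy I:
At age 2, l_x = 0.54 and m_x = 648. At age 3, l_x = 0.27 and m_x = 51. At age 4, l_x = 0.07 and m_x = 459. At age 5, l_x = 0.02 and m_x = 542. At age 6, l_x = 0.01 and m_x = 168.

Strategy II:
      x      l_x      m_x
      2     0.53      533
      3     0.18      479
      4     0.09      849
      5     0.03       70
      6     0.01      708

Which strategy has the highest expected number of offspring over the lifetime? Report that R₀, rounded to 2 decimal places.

Strategy I: R₀ = 0.54×648 + 0.27×51 + 0.07×459 + 0.02×542 + 0.01×168 = 408.3400
Strategy II: R₀ = 0.53×533 + 0.18×479 + 0.09×849 + 0.03×70 + 0.01×708 = 454.3000
Highest R₀: strategy II with 454.3000.

454.30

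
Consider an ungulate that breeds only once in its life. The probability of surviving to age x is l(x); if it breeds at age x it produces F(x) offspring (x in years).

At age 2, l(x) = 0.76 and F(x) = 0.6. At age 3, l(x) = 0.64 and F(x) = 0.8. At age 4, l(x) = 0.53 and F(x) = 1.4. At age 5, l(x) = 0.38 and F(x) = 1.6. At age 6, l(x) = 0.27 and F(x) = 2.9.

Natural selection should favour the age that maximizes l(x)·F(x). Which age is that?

6

Expected offspring if breeding at age x = l(x) × F(x):
  age 2: 0.76 × 0.6 = 0.456
  age 3: 0.64 × 0.8 = 0.512
  age 4: 0.53 × 1.4 = 0.742
  age 5: 0.38 × 1.6 = 0.608
  age 6: 0.27 × 2.9 = 0.783
Maximum at age 6 (0.783).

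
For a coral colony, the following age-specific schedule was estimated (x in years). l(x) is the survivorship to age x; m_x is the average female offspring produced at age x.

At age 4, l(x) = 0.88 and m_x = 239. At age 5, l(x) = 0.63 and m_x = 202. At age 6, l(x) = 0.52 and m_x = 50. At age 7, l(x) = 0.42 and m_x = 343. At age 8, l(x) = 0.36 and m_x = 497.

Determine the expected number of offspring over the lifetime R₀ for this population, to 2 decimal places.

R₀ = Σ l(x) m_x:
  age 4: 0.88 × 239 = 210.3200
  age 5: 0.63 × 202 = 127.2600
  age 6: 0.52 × 50 = 26.0000
  age 7: 0.42 × 343 = 144.0600
  age 8: 0.36 × 497 = 178.9200
R₀ = 210.3200 + 127.2600 + 26.0000 + 144.0600 + 178.9200 = 686.5600

686.56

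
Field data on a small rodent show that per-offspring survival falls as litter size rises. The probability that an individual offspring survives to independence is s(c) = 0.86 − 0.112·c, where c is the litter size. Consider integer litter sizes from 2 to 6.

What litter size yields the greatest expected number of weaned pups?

4

Expected weaned pups = c × s(c):
  c=2: 2 × 0.636 = 1.272
  c=3: 3 × 0.524 = 1.572
  c=4: 4 × 0.412 = 1.648
  c=5: 5 × 0.300 = 1.500
  c=6: 6 × 0.188 = 1.128
Maximum at c = 4 (1.648 weaned pups).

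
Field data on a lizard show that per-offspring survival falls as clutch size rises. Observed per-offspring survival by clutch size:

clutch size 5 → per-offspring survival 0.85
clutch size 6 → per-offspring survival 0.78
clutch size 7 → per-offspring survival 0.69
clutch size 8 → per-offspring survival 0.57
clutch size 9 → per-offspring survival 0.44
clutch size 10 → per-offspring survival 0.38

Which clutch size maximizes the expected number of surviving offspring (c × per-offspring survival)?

Expected surviving offspring = c × s(c):
  c=5: 5 × 0.85 = 4.250
  c=6: 6 × 0.78 = 4.680
  c=7: 7 × 0.69 = 4.830
  c=8: 8 × 0.57 = 4.560
  c=9: 9 × 0.44 = 3.960
  c=10: 10 × 0.38 = 3.800
Maximum at c = 7 (4.830 surviving offspring).

7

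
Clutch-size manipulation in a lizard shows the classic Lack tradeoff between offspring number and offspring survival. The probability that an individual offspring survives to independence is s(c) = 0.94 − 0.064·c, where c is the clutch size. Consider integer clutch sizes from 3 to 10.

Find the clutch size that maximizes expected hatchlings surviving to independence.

7

Expected hatchlings surviving to independence = c × s(c):
  c=3: 3 × 0.748 = 2.244
  c=4: 4 × 0.684 = 2.736
  c=5: 5 × 0.620 = 3.100
  c=6: 6 × 0.556 = 3.336
  c=7: 7 × 0.492 = 3.444
  c=8: 8 × 0.428 = 3.424
  c=9: 9 × 0.364 = 3.276
  c=10: 10 × 0.300 = 3.000
Maximum at c = 7 (3.444 hatchlings surviving to independence).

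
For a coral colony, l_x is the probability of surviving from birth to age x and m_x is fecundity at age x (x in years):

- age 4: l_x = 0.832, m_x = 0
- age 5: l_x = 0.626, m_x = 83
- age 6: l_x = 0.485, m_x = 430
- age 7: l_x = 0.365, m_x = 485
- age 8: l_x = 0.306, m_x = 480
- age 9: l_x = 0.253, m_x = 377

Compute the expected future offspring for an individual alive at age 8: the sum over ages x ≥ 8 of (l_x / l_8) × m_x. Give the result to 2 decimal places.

791.70

l_8 = 0.306. Conditional survival from age 8 to x is l_x / l_8.
  x=8: (0.306/0.306) × 480 = 480.0000
  x=9: (0.253/0.306) × 377 = 311.7026
Sum = 480.0000 + 311.7026 = 791.7026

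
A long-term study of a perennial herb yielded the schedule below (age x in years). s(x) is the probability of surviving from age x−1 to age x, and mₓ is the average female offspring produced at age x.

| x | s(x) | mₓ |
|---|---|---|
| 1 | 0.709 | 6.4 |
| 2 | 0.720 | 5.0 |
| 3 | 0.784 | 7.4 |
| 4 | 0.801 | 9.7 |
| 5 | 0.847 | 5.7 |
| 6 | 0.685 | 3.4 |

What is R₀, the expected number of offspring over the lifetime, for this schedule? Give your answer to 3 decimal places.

Survivorship from birth: l_x = s_1·s_2·…·s_x.
  l_1 = 0.70900
  l_2 = 0.51048
  l_3 = 0.40022
  l_4 = 0.32057
  l_5 = 0.27153
  l_6 = 0.18600
R₀ = Σ l_x mₓ:
  age 1: 0.70900 × 6.4 = 4.5376
  age 2: 0.51048 × 5.0 = 2.5524
  age 3: 0.40022 × 7.4 = 2.9616
  age 4: 0.32057 × 9.7 = 3.1095
  age 5: 0.27153 × 5.7 = 1.5477
  age 6: 0.18600 × 3.4 = 0.6324
R₀ = 4.5376 + 2.5524 + 2.9616 + 3.1095 + 1.5477 + 0.6324 = 15.3413

15.341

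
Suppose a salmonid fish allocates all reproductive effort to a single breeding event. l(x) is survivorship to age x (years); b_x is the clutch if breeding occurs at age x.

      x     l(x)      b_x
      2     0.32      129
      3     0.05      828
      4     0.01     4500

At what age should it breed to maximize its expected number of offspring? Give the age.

Expected offspring if breeding at age x = l(x) × b_x:
  age 2: 0.32 × 129 = 41.280
  age 3: 0.05 × 828 = 41.400
  age 4: 0.01 × 4500 = 45.000
Maximum at age 4 (45.000).

4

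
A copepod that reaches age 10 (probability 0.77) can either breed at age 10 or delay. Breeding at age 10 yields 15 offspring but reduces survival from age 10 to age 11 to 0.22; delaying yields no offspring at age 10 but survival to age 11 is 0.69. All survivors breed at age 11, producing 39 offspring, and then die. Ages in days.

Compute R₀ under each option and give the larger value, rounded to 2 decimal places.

20.72

breed at age 10: R₀ = 0.77 × (15 + 0.22 × 39) = 0.77 × 23.5800 = 18.1566
delay to age 11: R₀ = 0.77 × (0.69 × 39) = 0.77 × 26.9100 = 20.7207
Higher: delay to age 11 (20.7207).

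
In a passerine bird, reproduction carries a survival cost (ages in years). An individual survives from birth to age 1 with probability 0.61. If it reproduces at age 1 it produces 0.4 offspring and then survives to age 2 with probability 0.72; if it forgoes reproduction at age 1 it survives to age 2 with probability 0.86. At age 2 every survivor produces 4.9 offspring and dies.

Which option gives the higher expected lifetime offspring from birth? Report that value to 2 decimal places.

2.57

breed at age 1: R₀ = 0.61 × (0.4 + 0.72 × 4.9) = 0.61 × 3.9280 = 2.3961
delay to age 2: R₀ = 0.61 × (0.86 × 4.9) = 0.61 × 4.2140 = 2.5705
Higher: delay to age 2 (2.5705).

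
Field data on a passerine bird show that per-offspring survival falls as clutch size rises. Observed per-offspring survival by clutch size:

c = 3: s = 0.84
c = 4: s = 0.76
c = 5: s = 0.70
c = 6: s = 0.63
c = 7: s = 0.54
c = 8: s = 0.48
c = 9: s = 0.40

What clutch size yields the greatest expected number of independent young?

Expected independent young = c × s(c):
  c=3: 3 × 0.84 = 2.520
  c=4: 4 × 0.76 = 3.040
  c=5: 5 × 0.70 = 3.500
  c=6: 6 × 0.63 = 3.780
  c=7: 7 × 0.54 = 3.780
  c=8: 8 × 0.48 = 3.840
  c=9: 9 × 0.40 = 3.600
Maximum at c = 8 (3.840 independent young).

8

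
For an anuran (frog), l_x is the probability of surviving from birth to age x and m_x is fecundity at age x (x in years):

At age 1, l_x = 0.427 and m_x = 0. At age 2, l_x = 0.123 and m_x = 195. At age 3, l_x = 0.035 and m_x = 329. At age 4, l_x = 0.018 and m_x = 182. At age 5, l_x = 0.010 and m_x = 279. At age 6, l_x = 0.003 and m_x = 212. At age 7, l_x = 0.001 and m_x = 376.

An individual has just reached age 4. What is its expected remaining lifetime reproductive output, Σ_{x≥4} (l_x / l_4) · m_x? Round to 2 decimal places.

393.22

l_4 = 0.018. Conditional survival from age 4 to x is l_x / l_4.
  x=4: (0.018/0.018) × 182 = 182.0000
  x=5: (0.010/0.018) × 279 = 155.0000
  x=6: (0.003/0.018) × 212 = 35.3333
  x=7: (0.001/0.018) × 376 = 20.8889
Sum = 182.0000 + 155.0000 + 35.3333 + 20.8889 = 393.2222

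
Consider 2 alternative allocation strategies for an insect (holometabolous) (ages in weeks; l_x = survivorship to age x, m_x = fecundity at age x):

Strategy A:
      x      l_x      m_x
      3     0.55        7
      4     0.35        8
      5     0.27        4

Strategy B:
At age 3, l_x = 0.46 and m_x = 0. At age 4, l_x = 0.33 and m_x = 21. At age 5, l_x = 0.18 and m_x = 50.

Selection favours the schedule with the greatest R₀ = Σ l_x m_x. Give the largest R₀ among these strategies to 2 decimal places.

15.93

Strategy A: R₀ = 0.55×7 + 0.35×8 + 0.27×4 = 7.7300
Strategy B: R₀ = 0.46×0 + 0.33×21 + 0.18×50 = 15.9300
Highest R₀: strategy B with 15.9300.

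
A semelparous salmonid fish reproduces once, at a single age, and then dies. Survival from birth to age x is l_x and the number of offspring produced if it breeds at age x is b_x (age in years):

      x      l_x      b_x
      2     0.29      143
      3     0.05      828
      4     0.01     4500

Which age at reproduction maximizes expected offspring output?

4

Expected offspring if breeding at age x = l_x × b_x:
  age 2: 0.29 × 143 = 41.470
  age 3: 0.05 × 828 = 41.400
  age 4: 0.01 × 4500 = 45.000
Maximum at age 4 (45.000).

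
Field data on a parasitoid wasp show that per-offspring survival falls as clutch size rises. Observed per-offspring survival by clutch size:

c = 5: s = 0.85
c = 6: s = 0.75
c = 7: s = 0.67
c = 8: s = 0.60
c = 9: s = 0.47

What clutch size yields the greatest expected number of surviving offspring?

Expected surviving offspring = c × s(c):
  c=5: 5 × 0.85 = 4.250
  c=6: 6 × 0.75 = 4.500
  c=7: 7 × 0.67 = 4.690
  c=8: 8 × 0.60 = 4.800
  c=9: 9 × 0.47 = 4.230
Maximum at c = 8 (4.800 surviving offspring).

8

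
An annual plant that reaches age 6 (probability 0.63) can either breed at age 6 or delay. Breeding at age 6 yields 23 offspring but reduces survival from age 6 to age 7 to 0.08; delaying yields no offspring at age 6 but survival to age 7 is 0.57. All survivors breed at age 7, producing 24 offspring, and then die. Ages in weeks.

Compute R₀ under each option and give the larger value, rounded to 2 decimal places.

15.70

breed at age 6: R₀ = 0.63 × (23 + 0.08 × 24) = 0.63 × 24.9200 = 15.6996
delay to age 7: R₀ = 0.63 × (0.57 × 24) = 0.63 × 13.6800 = 8.6184
Higher: breed at age 6 (15.6996).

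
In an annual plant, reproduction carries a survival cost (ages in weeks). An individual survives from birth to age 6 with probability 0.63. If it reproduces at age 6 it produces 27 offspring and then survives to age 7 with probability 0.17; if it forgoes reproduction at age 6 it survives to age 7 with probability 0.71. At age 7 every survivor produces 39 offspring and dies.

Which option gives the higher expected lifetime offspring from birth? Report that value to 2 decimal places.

21.19

breed at age 6: R₀ = 0.63 × (27 + 0.17 × 39) = 0.63 × 33.6300 = 21.1869
delay to age 7: R₀ = 0.63 × (0.71 × 39) = 0.63 × 27.6900 = 17.4447
Higher: breed at age 6 (21.1869).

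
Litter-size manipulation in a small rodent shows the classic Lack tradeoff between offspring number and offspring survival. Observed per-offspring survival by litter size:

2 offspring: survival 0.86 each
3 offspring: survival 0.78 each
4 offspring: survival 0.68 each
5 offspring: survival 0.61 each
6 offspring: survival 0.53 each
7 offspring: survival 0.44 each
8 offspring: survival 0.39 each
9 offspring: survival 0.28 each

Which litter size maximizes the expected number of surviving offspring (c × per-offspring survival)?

6

Expected surviving offspring = c × s(c):
  c=2: 2 × 0.86 = 1.720
  c=3: 3 × 0.78 = 2.340
  c=4: 4 × 0.68 = 2.720
  c=5: 5 × 0.61 = 3.050
  c=6: 6 × 0.53 = 3.180
  c=7: 7 × 0.44 = 3.080
  c=8: 8 × 0.39 = 3.120
  c=9: 9 × 0.28 = 2.520
Maximum at c = 6 (3.180 surviving offspring).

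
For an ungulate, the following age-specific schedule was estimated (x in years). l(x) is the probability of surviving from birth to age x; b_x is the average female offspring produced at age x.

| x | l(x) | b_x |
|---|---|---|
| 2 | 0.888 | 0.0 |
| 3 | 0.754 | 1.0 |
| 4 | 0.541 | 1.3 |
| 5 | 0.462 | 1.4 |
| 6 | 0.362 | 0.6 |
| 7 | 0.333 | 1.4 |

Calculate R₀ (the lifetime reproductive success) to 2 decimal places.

2.79

R₀ = Σ l(x) b_x:
  age 2: 0.888 × 0.0 = 0.0000
  age 3: 0.754 × 1.0 = 0.7540
  age 4: 0.541 × 1.3 = 0.7033
  age 5: 0.462 × 1.4 = 0.6468
  age 6: 0.362 × 0.6 = 0.2172
  age 7: 0.333 × 1.4 = 0.4662
R₀ = 0.0000 + 0.7540 + 0.7033 + 0.6468 + 0.2172 + 0.4662 = 2.7875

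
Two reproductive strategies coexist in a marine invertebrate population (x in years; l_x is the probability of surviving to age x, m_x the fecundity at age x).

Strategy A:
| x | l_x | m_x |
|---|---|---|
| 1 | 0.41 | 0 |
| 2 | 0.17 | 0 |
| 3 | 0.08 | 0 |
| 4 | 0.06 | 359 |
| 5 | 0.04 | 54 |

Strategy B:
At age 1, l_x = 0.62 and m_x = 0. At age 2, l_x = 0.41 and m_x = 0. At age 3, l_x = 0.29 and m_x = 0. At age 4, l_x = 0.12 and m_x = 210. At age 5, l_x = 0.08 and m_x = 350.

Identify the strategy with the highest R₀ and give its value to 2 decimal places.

Strategy A: R₀ = 0.41×0 + 0.17×0 + 0.08×0 + 0.06×359 + 0.04×54 = 23.7000
Strategy B: R₀ = 0.62×0 + 0.41×0 + 0.29×0 + 0.12×210 + 0.08×350 = 53.2000
Highest R₀: strategy B with 53.2000.

53.20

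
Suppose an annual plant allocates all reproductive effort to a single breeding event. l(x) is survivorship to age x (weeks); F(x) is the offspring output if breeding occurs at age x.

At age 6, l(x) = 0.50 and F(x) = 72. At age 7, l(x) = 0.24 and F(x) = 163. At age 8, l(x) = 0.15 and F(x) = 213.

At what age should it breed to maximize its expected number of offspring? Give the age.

Expected offspring if breeding at age x = l(x) × F(x):
  age 6: 0.50 × 72 = 36.000
  age 7: 0.24 × 163 = 39.120
  age 8: 0.15 × 213 = 31.950
Maximum at age 7 (39.120).

7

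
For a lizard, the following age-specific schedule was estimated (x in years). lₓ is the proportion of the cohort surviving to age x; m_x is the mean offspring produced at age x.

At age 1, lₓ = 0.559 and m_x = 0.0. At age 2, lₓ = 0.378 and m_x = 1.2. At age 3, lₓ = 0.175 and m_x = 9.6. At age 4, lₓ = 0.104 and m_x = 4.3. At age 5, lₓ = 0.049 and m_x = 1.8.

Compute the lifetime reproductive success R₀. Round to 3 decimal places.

R₀ = Σ lₓ m_x:
  age 1: 0.559 × 0.0 = 0.0000
  age 2: 0.378 × 1.2 = 0.4536
  age 3: 0.175 × 9.6 = 1.6800
  age 4: 0.104 × 4.3 = 0.4472
  age 5: 0.049 × 1.8 = 0.0882
R₀ = 0.0000 + 0.4536 + 1.6800 + 0.4472 + 0.0882 = 2.6690

2.669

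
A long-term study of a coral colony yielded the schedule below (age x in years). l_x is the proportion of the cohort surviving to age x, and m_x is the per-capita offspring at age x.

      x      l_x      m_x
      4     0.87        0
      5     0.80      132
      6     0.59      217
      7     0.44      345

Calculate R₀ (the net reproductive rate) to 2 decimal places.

385.43

R₀ = Σ l_x m_x:
  age 4: 0.87 × 0 = 0.0000
  age 5: 0.80 × 132 = 105.6000
  age 6: 0.59 × 217 = 128.0300
  age 7: 0.44 × 345 = 151.8000
R₀ = 0.0000 + 105.6000 + 128.0300 + 151.8000 = 385.4300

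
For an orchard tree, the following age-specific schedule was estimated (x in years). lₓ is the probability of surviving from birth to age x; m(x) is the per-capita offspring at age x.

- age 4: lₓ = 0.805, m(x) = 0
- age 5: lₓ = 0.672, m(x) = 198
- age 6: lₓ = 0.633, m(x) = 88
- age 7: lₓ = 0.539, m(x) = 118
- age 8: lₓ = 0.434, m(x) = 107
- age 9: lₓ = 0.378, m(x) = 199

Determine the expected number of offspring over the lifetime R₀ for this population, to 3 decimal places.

R₀ = Σ lₓ m(x):
  age 4: 0.805 × 0 = 0.0000
  age 5: 0.672 × 198 = 133.0560
  age 6: 0.633 × 88 = 55.7040
  age 7: 0.539 × 118 = 63.6020
  age 8: 0.434 × 107 = 46.4380
  age 9: 0.378 × 199 = 75.2220
R₀ = 0.0000 + 133.0560 + 55.7040 + 63.6020 + 46.4380 + 75.2220 = 374.0220

374.022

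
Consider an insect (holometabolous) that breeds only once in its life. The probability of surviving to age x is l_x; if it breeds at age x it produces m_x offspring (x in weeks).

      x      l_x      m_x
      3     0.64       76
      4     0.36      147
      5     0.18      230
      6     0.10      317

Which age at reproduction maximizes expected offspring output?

Expected offspring if breeding at age x = l_x × m_x:
  age 3: 0.64 × 76 = 48.640
  age 4: 0.36 × 147 = 52.920
  age 5: 0.18 × 230 = 41.400
  age 6: 0.10 × 317 = 31.700
Maximum at age 4 (52.920).

4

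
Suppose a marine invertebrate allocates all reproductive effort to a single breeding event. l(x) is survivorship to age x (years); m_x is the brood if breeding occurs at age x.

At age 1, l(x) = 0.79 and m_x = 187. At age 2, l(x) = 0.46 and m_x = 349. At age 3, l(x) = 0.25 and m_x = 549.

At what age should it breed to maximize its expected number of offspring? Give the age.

Expected offspring if breeding at age x = l(x) × m_x:
  age 1: 0.79 × 187 = 147.730
  age 2: 0.46 × 349 = 160.540
  age 3: 0.25 × 549 = 137.250
Maximum at age 2 (160.540).

2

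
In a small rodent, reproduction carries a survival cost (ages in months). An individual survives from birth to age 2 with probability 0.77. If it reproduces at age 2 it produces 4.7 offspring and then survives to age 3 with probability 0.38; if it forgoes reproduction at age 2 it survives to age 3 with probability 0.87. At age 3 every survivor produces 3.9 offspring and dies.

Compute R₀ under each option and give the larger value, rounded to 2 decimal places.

4.76

breed at age 2: R₀ = 0.77 × (4.7 + 0.38 × 3.9) = 0.77 × 6.1820 = 4.7601
delay to age 3: R₀ = 0.77 × (0.87 × 3.9) = 0.77 × 3.3930 = 2.6126
Higher: breed at age 2 (4.7601).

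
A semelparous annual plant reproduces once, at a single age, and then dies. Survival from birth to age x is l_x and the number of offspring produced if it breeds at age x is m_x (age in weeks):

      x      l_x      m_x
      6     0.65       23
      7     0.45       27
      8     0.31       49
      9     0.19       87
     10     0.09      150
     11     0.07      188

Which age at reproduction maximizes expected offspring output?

Expected offspring if breeding at age x = l_x × m_x:
  age 6: 0.65 × 23 = 14.950
  age 7: 0.45 × 27 = 12.150
  age 8: 0.31 × 49 = 15.190
  age 9: 0.19 × 87 = 16.530
  age 10: 0.09 × 150 = 13.500
  age 11: 0.07 × 188 = 13.160
Maximum at age 9 (16.530).

9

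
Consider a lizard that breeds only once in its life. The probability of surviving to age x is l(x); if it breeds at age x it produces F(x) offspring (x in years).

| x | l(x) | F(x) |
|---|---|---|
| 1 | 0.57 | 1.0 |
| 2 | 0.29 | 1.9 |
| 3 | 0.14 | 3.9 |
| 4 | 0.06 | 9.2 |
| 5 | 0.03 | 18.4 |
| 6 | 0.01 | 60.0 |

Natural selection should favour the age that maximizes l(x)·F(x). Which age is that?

Expected offspring if breeding at age x = l(x) × F(x):
  age 1: 0.57 × 1.0 = 0.570
  age 2: 0.29 × 1.9 = 0.551
  age 3: 0.14 × 3.9 = 0.546
  age 4: 0.06 × 9.2 = 0.552
  age 5: 0.03 × 18.4 = 0.552
  age 6: 0.01 × 60.0 = 0.600
Maximum at age 6 (0.600).

6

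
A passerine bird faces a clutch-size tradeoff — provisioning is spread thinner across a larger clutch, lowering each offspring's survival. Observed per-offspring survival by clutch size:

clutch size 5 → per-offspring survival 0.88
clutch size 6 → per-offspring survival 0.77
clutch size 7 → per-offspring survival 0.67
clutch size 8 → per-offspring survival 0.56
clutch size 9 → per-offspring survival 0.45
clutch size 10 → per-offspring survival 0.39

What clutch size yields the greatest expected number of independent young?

7

Expected independent young = c × s(c):
  c=5: 5 × 0.88 = 4.400
  c=6: 6 × 0.77 = 4.620
  c=7: 7 × 0.67 = 4.690
  c=8: 8 × 0.56 = 4.480
  c=9: 9 × 0.45 = 4.050
  c=10: 10 × 0.39 = 3.900
Maximum at c = 7 (4.690 independent young).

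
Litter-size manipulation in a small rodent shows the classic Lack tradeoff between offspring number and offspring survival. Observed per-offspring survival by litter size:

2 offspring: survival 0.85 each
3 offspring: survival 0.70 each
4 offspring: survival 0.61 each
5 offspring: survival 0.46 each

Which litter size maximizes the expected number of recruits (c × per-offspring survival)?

Expected recruits = c × s(c):
  c=2: 2 × 0.85 = 1.700
  c=3: 3 × 0.70 = 2.100
  c=4: 4 × 0.61 = 2.440
  c=5: 5 × 0.46 = 2.300
Maximum at c = 4 (2.440 recruits).

4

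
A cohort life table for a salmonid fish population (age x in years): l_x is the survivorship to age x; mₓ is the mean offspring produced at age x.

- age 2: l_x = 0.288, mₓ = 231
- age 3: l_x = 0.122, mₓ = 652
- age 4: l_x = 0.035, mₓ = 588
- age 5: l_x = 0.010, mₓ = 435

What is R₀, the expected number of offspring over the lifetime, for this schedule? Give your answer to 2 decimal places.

R₀ = Σ l_x mₓ:
  age 2: 0.288 × 231 = 66.5280
  age 3: 0.122 × 652 = 79.5440
  age 4: 0.035 × 588 = 20.5800
  age 5: 0.010 × 435 = 4.3500
R₀ = 66.5280 + 79.5440 + 20.5800 + 4.3500 = 171.0020

171.00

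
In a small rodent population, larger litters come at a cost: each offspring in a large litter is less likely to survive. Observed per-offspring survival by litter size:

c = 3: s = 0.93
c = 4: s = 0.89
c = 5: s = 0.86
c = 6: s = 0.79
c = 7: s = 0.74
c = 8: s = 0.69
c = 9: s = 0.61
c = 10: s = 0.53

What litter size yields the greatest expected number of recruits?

8

Expected recruits = c × s(c):
  c=3: 3 × 0.93 = 2.790
  c=4: 4 × 0.89 = 3.560
  c=5: 5 × 0.86 = 4.300
  c=6: 6 × 0.79 = 4.740
  c=7: 7 × 0.74 = 5.180
  c=8: 8 × 0.69 = 5.520
  c=9: 9 × 0.61 = 5.490
  c=10: 10 × 0.53 = 5.300
Maximum at c = 8 (5.520 recruits).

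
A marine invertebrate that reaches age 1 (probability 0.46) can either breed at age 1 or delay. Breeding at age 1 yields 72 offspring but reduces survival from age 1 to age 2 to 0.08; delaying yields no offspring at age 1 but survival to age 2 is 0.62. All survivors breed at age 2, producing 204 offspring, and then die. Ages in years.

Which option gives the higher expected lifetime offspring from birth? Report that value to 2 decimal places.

breed at age 1: R₀ = 0.46 × (72 + 0.08 × 204) = 0.46 × 88.3200 = 40.6272
delay to age 2: R₀ = 0.46 × (0.62 × 204) = 0.46 × 126.4800 = 58.1808
Higher: delay to age 2 (58.1808).

58.18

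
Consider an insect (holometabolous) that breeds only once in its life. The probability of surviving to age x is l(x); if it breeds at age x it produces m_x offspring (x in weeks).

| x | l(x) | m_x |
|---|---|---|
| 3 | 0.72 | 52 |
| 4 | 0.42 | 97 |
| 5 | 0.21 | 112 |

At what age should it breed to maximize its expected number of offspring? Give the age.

Expected offspring if breeding at age x = l(x) × m_x:
  age 3: 0.72 × 52 = 37.440
  age 4: 0.42 × 97 = 40.740
  age 5: 0.21 × 112 = 23.520
Maximum at age 4 (40.740).

4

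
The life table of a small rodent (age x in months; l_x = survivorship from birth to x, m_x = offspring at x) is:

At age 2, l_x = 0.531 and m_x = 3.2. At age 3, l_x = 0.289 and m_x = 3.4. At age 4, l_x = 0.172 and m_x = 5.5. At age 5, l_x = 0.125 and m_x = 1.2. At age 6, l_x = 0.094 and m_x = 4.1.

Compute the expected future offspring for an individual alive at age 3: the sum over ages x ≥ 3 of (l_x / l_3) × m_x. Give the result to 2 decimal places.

8.53

l_3 = 0.289. Conditional survival from age 3 to x is l_x / l_3.
  x=3: (0.289/0.289) × 3.4 = 3.4000
  x=4: (0.172/0.289) × 5.5 = 3.2734
  x=5: (0.125/0.289) × 1.2 = 0.5190
  x=6: (0.094/0.289) × 4.1 = 1.3336
Sum = 3.4000 + 3.2734 + 0.5190 + 1.3336 = 8.5260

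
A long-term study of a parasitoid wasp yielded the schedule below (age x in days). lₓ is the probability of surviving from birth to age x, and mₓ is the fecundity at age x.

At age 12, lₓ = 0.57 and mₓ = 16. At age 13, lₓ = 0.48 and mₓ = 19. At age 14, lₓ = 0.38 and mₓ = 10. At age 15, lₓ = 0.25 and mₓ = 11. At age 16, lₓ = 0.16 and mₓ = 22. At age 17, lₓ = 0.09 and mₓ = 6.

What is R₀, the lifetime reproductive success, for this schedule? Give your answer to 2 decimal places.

R₀ = Σ lₓ mₓ:
  age 12: 0.57 × 16 = 9.1200
  age 13: 0.48 × 19 = 9.1200
  age 14: 0.38 × 10 = 3.8000
  age 15: 0.25 × 11 = 2.7500
  age 16: 0.16 × 22 = 3.5200
  age 17: 0.09 × 6 = 0.5400
R₀ = 9.1200 + 9.1200 + 3.8000 + 2.7500 + 3.5200 + 0.5400 = 28.8500

28.85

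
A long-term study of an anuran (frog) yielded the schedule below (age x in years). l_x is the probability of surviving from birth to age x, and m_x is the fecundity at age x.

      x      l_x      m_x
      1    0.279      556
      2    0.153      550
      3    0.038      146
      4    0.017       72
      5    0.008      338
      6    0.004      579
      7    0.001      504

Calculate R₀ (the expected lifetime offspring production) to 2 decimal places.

251.57

R₀ = Σ l_x m_x:
  age 1: 0.279 × 556 = 155.1240
  age 2: 0.153 × 550 = 84.1500
  age 3: 0.038 × 146 = 5.5480
  age 4: 0.017 × 72 = 1.2240
  age 5: 0.008 × 338 = 2.7040
  age 6: 0.004 × 579 = 2.3160
  age 7: 0.001 × 504 = 0.5040
R₀ = 155.1240 + 84.1500 + 5.5480 + 1.2240 + 2.7040 + 2.3160 + 0.5040 = 251.5700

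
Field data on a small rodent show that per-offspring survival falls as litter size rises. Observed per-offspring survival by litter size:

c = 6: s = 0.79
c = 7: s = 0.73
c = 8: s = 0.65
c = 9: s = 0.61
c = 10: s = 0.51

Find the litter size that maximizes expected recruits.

Expected recruits = c × s(c):
  c=6: 6 × 0.79 = 4.740
  c=7: 7 × 0.73 = 5.110
  c=8: 8 × 0.65 = 5.200
  c=9: 9 × 0.61 = 5.490
  c=10: 10 × 0.51 = 5.100
Maximum at c = 9 (5.490 recruits).

9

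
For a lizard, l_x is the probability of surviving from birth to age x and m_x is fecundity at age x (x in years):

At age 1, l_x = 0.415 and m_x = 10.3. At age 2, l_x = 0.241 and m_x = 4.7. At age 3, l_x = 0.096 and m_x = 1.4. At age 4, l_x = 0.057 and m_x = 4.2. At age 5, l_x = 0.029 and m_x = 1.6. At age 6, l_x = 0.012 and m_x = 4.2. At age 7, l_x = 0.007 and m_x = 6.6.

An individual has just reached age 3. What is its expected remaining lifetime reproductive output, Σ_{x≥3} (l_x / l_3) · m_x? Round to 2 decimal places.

l_3 = 0.096. Conditional survival from age 3 to x is l_x / l_3.
  x=3: (0.096/0.096) × 1.4 = 1.4000
  x=4: (0.057/0.096) × 4.2 = 2.4937
  x=5: (0.029/0.096) × 1.6 = 0.4833
  x=6: (0.012/0.096) × 4.2 = 0.5250
  x=7: (0.007/0.096) × 6.6 = 0.4813
Sum = 1.4000 + 2.4937 + 0.4833 + 0.5250 + 0.4813 = 5.3833

5.38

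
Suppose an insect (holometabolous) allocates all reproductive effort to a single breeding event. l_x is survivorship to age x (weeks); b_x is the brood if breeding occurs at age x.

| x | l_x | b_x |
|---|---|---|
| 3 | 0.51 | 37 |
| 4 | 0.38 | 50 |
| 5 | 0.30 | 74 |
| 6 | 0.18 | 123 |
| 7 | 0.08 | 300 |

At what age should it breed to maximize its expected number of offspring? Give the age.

7

Expected offspring if breeding at age x = l_x × b_x:
  age 3: 0.51 × 37 = 18.870
  age 4: 0.38 × 50 = 19.000
  age 5: 0.30 × 74 = 22.200
  age 6: 0.18 × 123 = 22.140
  age 7: 0.08 × 300 = 24.000
Maximum at age 7 (24.000).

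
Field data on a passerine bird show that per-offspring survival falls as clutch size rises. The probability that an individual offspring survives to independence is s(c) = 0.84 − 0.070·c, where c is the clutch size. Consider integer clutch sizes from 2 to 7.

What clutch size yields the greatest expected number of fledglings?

6

Expected fledglings = c × s(c):
  c=2: 2 × 0.700 = 1.400
  c=3: 3 × 0.630 = 1.890
  c=4: 4 × 0.560 = 2.240
  c=5: 5 × 0.490 = 2.450
  c=6: 6 × 0.420 = 2.520
  c=7: 7 × 0.350 = 2.450
Maximum at c = 6 (2.520 fledglings).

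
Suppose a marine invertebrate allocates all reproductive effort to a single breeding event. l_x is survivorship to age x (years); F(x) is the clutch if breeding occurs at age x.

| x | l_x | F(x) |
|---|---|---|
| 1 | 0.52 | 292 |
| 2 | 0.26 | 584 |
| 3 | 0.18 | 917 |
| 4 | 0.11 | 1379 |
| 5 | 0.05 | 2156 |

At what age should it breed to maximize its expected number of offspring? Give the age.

3

Expected offspring if breeding at age x = l_x × F(x):
  age 1: 0.52 × 292 = 151.840
  age 2: 0.26 × 584 = 151.840
  age 3: 0.18 × 917 = 165.060
  age 4: 0.11 × 1379 = 151.690
  age 5: 0.05 × 2156 = 107.800
Maximum at age 3 (165.060).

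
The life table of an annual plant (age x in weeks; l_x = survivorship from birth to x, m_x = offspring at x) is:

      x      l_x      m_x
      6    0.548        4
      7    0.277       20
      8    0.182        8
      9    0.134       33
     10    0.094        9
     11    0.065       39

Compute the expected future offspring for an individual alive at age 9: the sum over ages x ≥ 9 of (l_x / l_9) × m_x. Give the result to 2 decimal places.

58.23

l_9 = 0.134. Conditional survival from age 9 to x is l_x / l_9.
  x=9: (0.134/0.134) × 33 = 33.0000
  x=10: (0.094/0.134) × 9 = 6.3134
  x=11: (0.065/0.134) × 39 = 18.9179
Sum = 33.0000 + 6.3134 + 18.9179 = 58.2313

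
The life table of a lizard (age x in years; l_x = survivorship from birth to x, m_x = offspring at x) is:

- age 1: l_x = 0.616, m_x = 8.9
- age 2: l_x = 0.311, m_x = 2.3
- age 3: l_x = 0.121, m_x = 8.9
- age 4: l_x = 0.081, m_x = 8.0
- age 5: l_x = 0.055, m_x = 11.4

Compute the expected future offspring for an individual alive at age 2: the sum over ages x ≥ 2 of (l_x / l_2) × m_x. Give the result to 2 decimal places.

l_2 = 0.311. Conditional survival from age 2 to x is l_x / l_2.
  x=2: (0.311/0.311) × 2.3 = 2.3000
  x=3: (0.121/0.311) × 8.9 = 3.4627
  x=4: (0.081/0.311) × 8.0 = 2.0836
  x=5: (0.055/0.311) × 11.4 = 2.0161
Sum = 2.3000 + 3.4627 + 2.0836 + 2.0161 = 9.8624

9.86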